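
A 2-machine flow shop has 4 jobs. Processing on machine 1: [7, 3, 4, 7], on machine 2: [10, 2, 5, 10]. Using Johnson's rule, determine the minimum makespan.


Apply Johnson's rule:
  Group 1 (a <= b): [(3, 4, 5), (1, 7, 10), (4, 7, 10)]
  Group 2 (a > b): [(2, 3, 2)]
Optimal job order: [3, 1, 4, 2]
Schedule:
  Job 3: M1 done at 4, M2 done at 9
  Job 1: M1 done at 11, M2 done at 21
  Job 4: M1 done at 18, M2 done at 31
  Job 2: M1 done at 21, M2 done at 33
Makespan = 33

33


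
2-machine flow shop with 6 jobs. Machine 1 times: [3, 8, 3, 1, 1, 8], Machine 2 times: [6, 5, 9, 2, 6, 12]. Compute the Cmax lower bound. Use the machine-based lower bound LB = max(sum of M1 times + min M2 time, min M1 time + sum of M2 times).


LB1 = sum(M1 times) + min(M2 times) = 24 + 2 = 26
LB2 = min(M1 times) + sum(M2 times) = 1 + 40 = 41
Lower bound = max(LB1, LB2) = max(26, 41) = 41

41


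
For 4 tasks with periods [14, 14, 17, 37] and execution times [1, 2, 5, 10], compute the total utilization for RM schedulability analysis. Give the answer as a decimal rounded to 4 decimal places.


Compute individual utilizations (exact fractions):
  Task 1: C/T = 1/14 (approx. 0.0714)
  Task 2: C/T = 2/14 = 1/7 (approx. 0.1429)
  Task 3: C/T = 5/17 (approx. 0.2941)
  Task 4: C/T = 10/37 (approx. 0.2703)
Total utilization U = 1/14 + 1/7 + 5/17 + 10/37 = 6857/8806
Rounded to 4 decimal places: U = 0.7787
RM (Liu & Layland) bound for 4 tasks = 0.756828; compare with U = 6857/8806 (approx. 0.778674)
bound < U <= 1, so the RM sufficient condition is not met (inconclusive; an exact test such as response-time analysis is needed).

0.7787


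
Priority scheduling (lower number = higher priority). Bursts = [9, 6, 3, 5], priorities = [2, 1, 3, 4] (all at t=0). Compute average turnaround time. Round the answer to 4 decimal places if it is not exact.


Sort by priority (ascending = highest first):
Order: [(1, 6), (2, 9), (3, 3), (4, 5)]
Completion times:
  Priority 1, burst=6, C=6
  Priority 2, burst=9, C=15
  Priority 3, burst=3, C=18
  Priority 4, burst=5, C=23
Average turnaround = 62/4 = 15.5

15.5


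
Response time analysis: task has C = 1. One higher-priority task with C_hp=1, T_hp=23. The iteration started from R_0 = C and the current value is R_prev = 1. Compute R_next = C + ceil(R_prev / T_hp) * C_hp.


R_next = C + ceil(R_prev / T_hp) * C_hp
ceil(1 / 23) = ceil(0.0435) = 1
Interference = 1 * 1 = 1
R_next = 1 + 1 = 2

2


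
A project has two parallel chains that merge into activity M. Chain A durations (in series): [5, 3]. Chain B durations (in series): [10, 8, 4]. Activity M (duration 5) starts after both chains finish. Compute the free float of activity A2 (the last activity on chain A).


ES(A2) = sum of predecessors on chain A = 5
EF(A2) = ES + duration = 5 + 3 = 8
Successor of A2 is M. ES(M) = max(sum(A), sum(B)) = max(8, 22) = 22
Free float = ES(successor) - EF(current) = 22 - 8 = 14

14


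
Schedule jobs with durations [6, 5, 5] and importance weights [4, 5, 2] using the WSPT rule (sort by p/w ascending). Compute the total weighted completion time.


Compute p/w ratios and sort ascending (WSPT): [(5, 5), (6, 4), (5, 2)]
Compute weighted completion times:
  Job (p=5,w=5): C=5, w*C=5*5=25
  Job (p=6,w=4): C=11, w*C=4*11=44
  Job (p=5,w=2): C=16, w*C=2*16=32
Total weighted completion time = 101

101


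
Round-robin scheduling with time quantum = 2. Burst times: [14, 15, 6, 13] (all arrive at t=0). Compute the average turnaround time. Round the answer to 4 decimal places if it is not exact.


Time quantum = 2
Execution trace:
  J1 runs 2 units, time = 2
  J2 runs 2 units, time = 4
  J3 runs 2 units, time = 6
  J4 runs 2 units, time = 8
  J1 runs 2 units, time = 10
  J2 runs 2 units, time = 12
  J3 runs 2 units, time = 14
  J4 runs 2 units, time = 16
  J1 runs 2 units, time = 18
  J2 runs 2 units, time = 20
  J3 runs 2 units, time = 22
  J4 runs 2 units, time = 24
  J1 runs 2 units, time = 26
  J2 runs 2 units, time = 28
  J4 runs 2 units, time = 30
  J1 runs 2 units, time = 32
  J2 runs 2 units, time = 34
  J4 runs 2 units, time = 36
  J1 runs 2 units, time = 38
  J2 runs 2 units, time = 40
  J4 runs 2 units, time = 42
  J1 runs 2 units, time = 44
  J2 runs 2 units, time = 46
  J4 runs 1 units, time = 47
  J2 runs 1 units, time = 48
Finish times: [44, 48, 22, 47]
Average turnaround = 161/4 = 40.25

40.25


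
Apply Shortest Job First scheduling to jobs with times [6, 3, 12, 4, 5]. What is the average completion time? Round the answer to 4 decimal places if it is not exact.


SJF order (ascending): [3, 4, 5, 6, 12]
Completion times:
  Job 1: burst=3, C=3
  Job 2: burst=4, C=7
  Job 3: burst=5, C=12
  Job 4: burst=6, C=18
  Job 5: burst=12, C=30
Average completion = 70/5 = 14.0

14.0


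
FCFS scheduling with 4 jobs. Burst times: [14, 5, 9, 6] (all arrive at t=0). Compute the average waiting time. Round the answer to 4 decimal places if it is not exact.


FCFS order (as given): [14, 5, 9, 6]
Waiting times:
  Job 1: wait = 0
  Job 2: wait = 14
  Job 3: wait = 19
  Job 4: wait = 28
Sum of waiting times = 61
Average waiting time = 61/4 = 15.25

15.25


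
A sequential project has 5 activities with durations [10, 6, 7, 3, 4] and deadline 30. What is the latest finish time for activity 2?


LF(activity 2) = deadline - sum of successor durations
Successors: activities 3 through 5 with durations [7, 3, 4]
Sum of successor durations = 14
LF = 30 - 14 = 16

16


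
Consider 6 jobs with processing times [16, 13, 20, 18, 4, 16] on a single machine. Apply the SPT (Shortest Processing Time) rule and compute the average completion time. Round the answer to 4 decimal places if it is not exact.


Sort jobs by processing time (SPT order): [4, 13, 16, 16, 18, 20]
Compute completion times sequentially:
  Job 1: processing = 4, completes at 4
  Job 2: processing = 13, completes at 17
  Job 3: processing = 16, completes at 33
  Job 4: processing = 16, completes at 49
  Job 5: processing = 18, completes at 67
  Job 6: processing = 20, completes at 87
Sum of completion times = 257
Average completion time = 257/6 = 42.8333

42.8333


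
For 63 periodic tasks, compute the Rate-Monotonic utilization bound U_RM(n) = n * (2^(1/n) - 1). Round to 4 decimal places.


Compute 2^(1/63) = 1.0110630845
Subtract 1: 1.0110630845 - 1 = 0.0110630845
Multiply by n: 63 * 0.0110630845 = 0.6969743235
Round to 4 dp: 0.6970

0.6970


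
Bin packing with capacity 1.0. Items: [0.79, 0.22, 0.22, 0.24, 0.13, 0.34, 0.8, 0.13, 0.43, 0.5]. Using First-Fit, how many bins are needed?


Place items sequentially using First-Fit:
  Item 0.79 -> new Bin 1
  Item 0.22 -> new Bin 2
  Item 0.22 -> Bin 2 (now 0.44)
  Item 0.24 -> Bin 2 (now 0.68)
  Item 0.13 -> Bin 1 (now 0.92)
  Item 0.34 -> new Bin 3
  Item 0.8 -> new Bin 4
  Item 0.13 -> Bin 2 (now 0.81)
  Item 0.43 -> Bin 3 (now 0.77)
  Item 0.5 -> new Bin 5
Total bins used = 5

5


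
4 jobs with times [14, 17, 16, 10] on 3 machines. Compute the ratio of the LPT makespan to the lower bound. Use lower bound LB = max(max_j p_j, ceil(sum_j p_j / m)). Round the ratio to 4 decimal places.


LPT order: [17, 16, 14, 10]
Machine loads after assignment: [17, 16, 24]
LPT makespan = 24
Lower bound = max(max_job, ceil(total/3)) = max(17, 19) = 19
Ratio = 24 / 19 = 1.2632

1.2632


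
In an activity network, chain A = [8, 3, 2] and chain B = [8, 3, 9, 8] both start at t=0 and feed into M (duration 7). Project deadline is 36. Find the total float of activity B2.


Forward pass: ES(B2) = sum of predecessors on chain B = 8
EF = ES + duration = 8 + 3 = 11
Backward pass: LF(M) = deadline = 36; LS(M) = 36 - 7 = 29
LF(B2) = LS(M) - sum(successors on chain B) = 29 - 17 = 12
LS = LF - duration = 12 - 3 = 9
Total float = LS - ES = 9 - 8 = 1

1


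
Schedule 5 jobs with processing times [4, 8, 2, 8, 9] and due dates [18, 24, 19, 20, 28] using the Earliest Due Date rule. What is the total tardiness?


Sort by due date (EDD order): [(4, 18), (2, 19), (8, 20), (8, 24), (9, 28)]
Compute completion times and tardiness:
  Job 1: p=4, d=18, C=4, tardiness=max(0,4-18)=0
  Job 2: p=2, d=19, C=6, tardiness=max(0,6-19)=0
  Job 3: p=8, d=20, C=14, tardiness=max(0,14-20)=0
  Job 4: p=8, d=24, C=22, tardiness=max(0,22-24)=0
  Job 5: p=9, d=28, C=31, tardiness=max(0,31-28)=3
Total tardiness = 3

3


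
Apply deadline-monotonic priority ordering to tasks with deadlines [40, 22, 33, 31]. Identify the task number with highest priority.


Sort tasks by relative deadline (ascending):
  Task 2: deadline = 22
  Task 4: deadline = 31
  Task 3: deadline = 33
  Task 1: deadline = 40
Priority order (highest first): [2, 4, 3, 1]
Highest priority task = 2

2


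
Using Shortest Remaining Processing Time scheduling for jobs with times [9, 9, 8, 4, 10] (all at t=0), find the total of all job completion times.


Since all jobs arrive at t=0, SRPT equals SPT ordering.
SPT order: [4, 8, 9, 9, 10]
Completion times:
  Job 1: p=4, C=4
  Job 2: p=8, C=12
  Job 3: p=9, C=21
  Job 4: p=9, C=30
  Job 5: p=10, C=40
Total completion time = 4 + 12 + 21 + 30 + 40 = 107

107


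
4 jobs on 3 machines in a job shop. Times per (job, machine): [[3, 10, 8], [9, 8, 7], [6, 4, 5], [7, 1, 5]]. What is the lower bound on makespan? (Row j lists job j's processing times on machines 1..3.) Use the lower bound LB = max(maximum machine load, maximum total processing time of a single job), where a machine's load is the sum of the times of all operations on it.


Machine loads:
  Machine 1: 3 + 9 + 6 + 7 = 25
  Machine 2: 10 + 8 + 4 + 1 = 23
  Machine 3: 8 + 7 + 5 + 5 = 25
Max machine load = 25
Job totals:
  Job 1: 21
  Job 2: 24
  Job 3: 15
  Job 4: 13
Max job total = 24
Lower bound = max(25, 24) = 25

25


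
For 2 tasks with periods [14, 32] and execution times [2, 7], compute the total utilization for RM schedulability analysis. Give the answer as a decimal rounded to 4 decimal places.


Compute individual utilizations (exact fractions):
  Task 1: C/T = 2/14 = 1/7 (approx. 0.1429)
  Task 2: C/T = 7/32 (approx. 0.2188)
Total utilization U = 1/7 + 7/32 = 81/224
Rounded to 4 decimal places: U = 0.3616
RM (Liu & Layland) bound for 2 tasks = 0.828427; compare with U = 81/224 (approx. 0.361607)
U <= bound, so schedulable by RM sufficient condition.

0.3616


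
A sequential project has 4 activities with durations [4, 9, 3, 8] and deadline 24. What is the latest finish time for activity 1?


LF(activity 1) = deadline - sum of successor durations
Successors: activities 2 through 4 with durations [9, 3, 8]
Sum of successor durations = 20
LF = 24 - 20 = 4

4


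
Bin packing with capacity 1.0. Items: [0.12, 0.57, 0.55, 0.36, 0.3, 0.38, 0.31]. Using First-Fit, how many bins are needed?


Place items sequentially using First-Fit:
  Item 0.12 -> new Bin 1
  Item 0.57 -> Bin 1 (now 0.69)
  Item 0.55 -> new Bin 2
  Item 0.36 -> Bin 2 (now 0.91)
  Item 0.3 -> Bin 1 (now 0.99)
  Item 0.38 -> new Bin 3
  Item 0.31 -> Bin 3 (now 0.69)
Total bins used = 3

3


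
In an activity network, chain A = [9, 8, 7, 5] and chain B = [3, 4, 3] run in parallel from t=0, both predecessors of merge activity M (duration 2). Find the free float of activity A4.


ES(A4) = sum of predecessors on chain A = 24
EF(A4) = ES + duration = 24 + 5 = 29
Successor of A4 is M. ES(M) = max(sum(A), sum(B)) = max(29, 10) = 29
Free float = ES(successor) - EF(current) = 29 - 29 = 0

0


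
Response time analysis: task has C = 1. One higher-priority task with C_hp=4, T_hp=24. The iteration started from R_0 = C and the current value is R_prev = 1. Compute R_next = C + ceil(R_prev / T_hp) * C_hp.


R_next = C + ceil(R_prev / T_hp) * C_hp
ceil(1 / 24) = ceil(0.0417) = 1
Interference = 1 * 4 = 4
R_next = 1 + 4 = 5

5


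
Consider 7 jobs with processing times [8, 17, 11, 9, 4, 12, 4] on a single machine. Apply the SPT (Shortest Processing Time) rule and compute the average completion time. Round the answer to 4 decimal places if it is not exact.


Sort jobs by processing time (SPT order): [4, 4, 8, 9, 11, 12, 17]
Compute completion times sequentially:
  Job 1: processing = 4, completes at 4
  Job 2: processing = 4, completes at 8
  Job 3: processing = 8, completes at 16
  Job 4: processing = 9, completes at 25
  Job 5: processing = 11, completes at 36
  Job 6: processing = 12, completes at 48
  Job 7: processing = 17, completes at 65
Sum of completion times = 202
Average completion time = 202/7 = 28.8571

28.8571


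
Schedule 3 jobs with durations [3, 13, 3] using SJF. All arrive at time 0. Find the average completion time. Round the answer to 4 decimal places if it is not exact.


SJF order (ascending): [3, 3, 13]
Completion times:
  Job 1: burst=3, C=3
  Job 2: burst=3, C=6
  Job 3: burst=13, C=19
Average completion = 28/3 = 9.3333

9.3333


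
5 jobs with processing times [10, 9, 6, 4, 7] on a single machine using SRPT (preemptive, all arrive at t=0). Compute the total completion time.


Since all jobs arrive at t=0, SRPT equals SPT ordering.
SPT order: [4, 6, 7, 9, 10]
Completion times:
  Job 1: p=4, C=4
  Job 2: p=6, C=10
  Job 3: p=7, C=17
  Job 4: p=9, C=26
  Job 5: p=10, C=36
Total completion time = 4 + 10 + 17 + 26 + 36 = 93

93


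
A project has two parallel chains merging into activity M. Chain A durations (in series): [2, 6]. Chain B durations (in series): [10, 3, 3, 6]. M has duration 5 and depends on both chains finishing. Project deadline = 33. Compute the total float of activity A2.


Forward pass: ES(A2) = sum of predecessors on chain A = 2
EF = ES + duration = 2 + 6 = 8
Backward pass: LF(M) = deadline = 33; LS(M) = 33 - 5 = 28
LF(A2) = LS(M) - sum(successors on chain A) = 28 - 0 = 28
LS = LF - duration = 28 - 6 = 22
Total float = LS - ES = 22 - 2 = 20

20


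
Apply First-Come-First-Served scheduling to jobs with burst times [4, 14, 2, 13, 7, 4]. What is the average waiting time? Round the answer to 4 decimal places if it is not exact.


FCFS order (as given): [4, 14, 2, 13, 7, 4]
Waiting times:
  Job 1: wait = 0
  Job 2: wait = 4
  Job 3: wait = 18
  Job 4: wait = 20
  Job 5: wait = 33
  Job 6: wait = 40
Sum of waiting times = 115
Average waiting time = 115/6 = 19.1667

19.1667


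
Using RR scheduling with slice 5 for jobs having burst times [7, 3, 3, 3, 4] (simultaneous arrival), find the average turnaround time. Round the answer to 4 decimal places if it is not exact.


Time quantum = 5
Execution trace:
  J1 runs 5 units, time = 5
  J2 runs 3 units, time = 8
  J3 runs 3 units, time = 11
  J4 runs 3 units, time = 14
  J5 runs 4 units, time = 18
  J1 runs 2 units, time = 20
Finish times: [20, 8, 11, 14, 18]
Average turnaround = 71/5 = 14.2

14.2


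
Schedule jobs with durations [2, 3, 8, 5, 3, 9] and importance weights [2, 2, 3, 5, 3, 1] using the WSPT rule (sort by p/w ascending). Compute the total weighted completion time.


Compute p/w ratios and sort ascending (WSPT): [(2, 2), (5, 5), (3, 3), (3, 2), (8, 3), (9, 1)]
Compute weighted completion times:
  Job (p=2,w=2): C=2, w*C=2*2=4
  Job (p=5,w=5): C=7, w*C=5*7=35
  Job (p=3,w=3): C=10, w*C=3*10=30
  Job (p=3,w=2): C=13, w*C=2*13=26
  Job (p=8,w=3): C=21, w*C=3*21=63
  Job (p=9,w=1): C=30, w*C=1*30=30
Total weighted completion time = 188

188


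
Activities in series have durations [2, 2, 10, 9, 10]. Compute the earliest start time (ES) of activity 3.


Activity 3 starts after activities 1 through 2 complete.
Predecessor durations: [2, 2]
ES = 2 + 2 = 4

4


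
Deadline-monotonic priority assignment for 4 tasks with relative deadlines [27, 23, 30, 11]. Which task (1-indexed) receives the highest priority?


Sort tasks by relative deadline (ascending):
  Task 4: deadline = 11
  Task 2: deadline = 23
  Task 1: deadline = 27
  Task 3: deadline = 30
Priority order (highest first): [4, 2, 1, 3]
Highest priority task = 4

4


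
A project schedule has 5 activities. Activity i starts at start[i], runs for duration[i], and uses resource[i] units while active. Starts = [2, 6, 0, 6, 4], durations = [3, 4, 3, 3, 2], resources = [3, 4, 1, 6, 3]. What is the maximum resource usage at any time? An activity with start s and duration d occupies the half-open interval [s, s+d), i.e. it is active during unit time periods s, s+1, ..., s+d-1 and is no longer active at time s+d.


Each activity i is active on [start_i, start_i + duration_i).
Compute total resource usage per time slot:
  t=0: active resources = [1], total = 1
  t=1: active resources = [1], total = 1
  t=2: active resources = [3, 1], total = 4
  t=3: active resources = [3], total = 3
  t=4: active resources = [3, 3], total = 6
  t=5: active resources = [3], total = 3
  t=6: active resources = [4, 6], total = 10
  t=7: active resources = [4, 6], total = 10
  t=8: active resources = [4, 6], total = 10
  t=9: active resources = [4], total = 4
Peak resource demand = 10

10


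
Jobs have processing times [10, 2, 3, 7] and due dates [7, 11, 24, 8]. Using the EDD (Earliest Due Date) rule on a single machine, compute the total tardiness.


Sort by due date (EDD order): [(10, 7), (7, 8), (2, 11), (3, 24)]
Compute completion times and tardiness:
  Job 1: p=10, d=7, C=10, tardiness=max(0,10-7)=3
  Job 2: p=7, d=8, C=17, tardiness=max(0,17-8)=9
  Job 3: p=2, d=11, C=19, tardiness=max(0,19-11)=8
  Job 4: p=3, d=24, C=22, tardiness=max(0,22-24)=0
Total tardiness = 20

20


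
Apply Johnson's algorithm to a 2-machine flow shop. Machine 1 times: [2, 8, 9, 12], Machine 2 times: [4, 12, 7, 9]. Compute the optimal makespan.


Apply Johnson's rule:
  Group 1 (a <= b): [(1, 2, 4), (2, 8, 12)]
  Group 2 (a > b): [(4, 12, 9), (3, 9, 7)]
Optimal job order: [1, 2, 4, 3]
Schedule:
  Job 1: M1 done at 2, M2 done at 6
  Job 2: M1 done at 10, M2 done at 22
  Job 4: M1 done at 22, M2 done at 31
  Job 3: M1 done at 31, M2 done at 38
Makespan = 38

38


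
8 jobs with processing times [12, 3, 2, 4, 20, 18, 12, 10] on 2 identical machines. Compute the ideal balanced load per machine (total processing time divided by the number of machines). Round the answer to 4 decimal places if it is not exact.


Total processing time = 12 + 3 + 2 + 4 + 20 + 18 + 12 + 10 = 81
Number of machines = 2
Ideal balanced load = 81 / 2 = 40.5

40.5


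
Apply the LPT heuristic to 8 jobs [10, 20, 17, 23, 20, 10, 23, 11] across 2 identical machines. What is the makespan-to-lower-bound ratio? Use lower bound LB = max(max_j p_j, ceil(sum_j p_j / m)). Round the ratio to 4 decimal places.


LPT order: [23, 23, 20, 20, 17, 11, 10, 10]
Machine loads after assignment: [70, 64]
LPT makespan = 70
Lower bound = max(max_job, ceil(total/2)) = max(23, 67) = 67
Ratio = 70 / 67 = 1.0448

1.0448


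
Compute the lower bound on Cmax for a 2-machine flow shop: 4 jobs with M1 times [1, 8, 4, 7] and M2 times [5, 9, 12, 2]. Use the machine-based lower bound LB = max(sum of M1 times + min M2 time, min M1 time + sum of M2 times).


LB1 = sum(M1 times) + min(M2 times) = 20 + 2 = 22
LB2 = min(M1 times) + sum(M2 times) = 1 + 28 = 29
Lower bound = max(LB1, LB2) = max(22, 29) = 29

29


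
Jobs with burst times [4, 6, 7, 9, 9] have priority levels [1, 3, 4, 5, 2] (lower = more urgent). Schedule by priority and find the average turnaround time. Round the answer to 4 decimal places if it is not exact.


Sort by priority (ascending = highest first):
Order: [(1, 4), (2, 9), (3, 6), (4, 7), (5, 9)]
Completion times:
  Priority 1, burst=4, C=4
  Priority 2, burst=9, C=13
  Priority 3, burst=6, C=19
  Priority 4, burst=7, C=26
  Priority 5, burst=9, C=35
Average turnaround = 97/5 = 19.4

19.4


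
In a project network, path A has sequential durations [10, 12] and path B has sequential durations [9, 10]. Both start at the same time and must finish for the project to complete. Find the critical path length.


Path A total = 10 + 12 = 22
Path B total = 9 + 10 = 19
Critical path = longest path = max(22, 19) = 22

22


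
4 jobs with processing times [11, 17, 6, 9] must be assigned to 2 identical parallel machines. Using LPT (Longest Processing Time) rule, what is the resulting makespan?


Sort jobs in decreasing order (LPT): [17, 11, 9, 6]
Assign each job to the least loaded machine:
  Machine 1: jobs [17, 6], load = 23
  Machine 2: jobs [11, 9], load = 20
Makespan = max load = 23

23


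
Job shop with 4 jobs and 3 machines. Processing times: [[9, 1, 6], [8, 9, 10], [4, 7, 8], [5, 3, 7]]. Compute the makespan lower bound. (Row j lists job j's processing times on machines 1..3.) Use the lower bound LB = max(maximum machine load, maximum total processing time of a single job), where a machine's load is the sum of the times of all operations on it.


Machine loads:
  Machine 1: 9 + 8 + 4 + 5 = 26
  Machine 2: 1 + 9 + 7 + 3 = 20
  Machine 3: 6 + 10 + 8 + 7 = 31
Max machine load = 31
Job totals:
  Job 1: 16
  Job 2: 27
  Job 3: 19
  Job 4: 15
Max job total = 27
Lower bound = max(31, 27) = 31

31


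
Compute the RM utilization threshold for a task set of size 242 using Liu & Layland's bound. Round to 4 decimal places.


Compute 2^(1/242) = 1.0028683504
Subtract 1: 1.0028683504 - 1 = 0.0028683504
Multiply by n: 242 * 0.0028683504 = 0.6941407968
Round to 4 dp: 0.6941

0.6941


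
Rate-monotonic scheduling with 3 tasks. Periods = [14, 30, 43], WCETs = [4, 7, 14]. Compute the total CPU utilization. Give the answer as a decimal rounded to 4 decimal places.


Compute individual utilizations (exact fractions):
  Task 1: C/T = 4/14 = 2/7 (approx. 0.2857)
  Task 2: C/T = 7/30 (approx. 0.2333)
  Task 3: C/T = 14/43 (approx. 0.3256)
Total utilization U = 2/7 + 7/30 + 14/43 = 7627/9030
Rounded to 4 decimal places: U = 0.8446
RM (Liu & Layland) bound for 3 tasks = 0.779763; compare with U = 7627/9030 (approx. 0.844629)
bound < U <= 1, so the RM sufficient condition is not met (inconclusive; an exact test such as response-time analysis is needed).

0.8446


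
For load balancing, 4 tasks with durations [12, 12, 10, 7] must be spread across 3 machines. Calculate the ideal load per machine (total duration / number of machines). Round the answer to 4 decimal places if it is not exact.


Total processing time = 12 + 12 + 10 + 7 = 41
Number of machines = 3
Ideal balanced load = 41 / 3 = 13.6667

13.6667


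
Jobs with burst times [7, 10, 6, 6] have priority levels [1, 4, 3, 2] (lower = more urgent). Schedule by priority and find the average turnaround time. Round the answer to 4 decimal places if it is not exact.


Sort by priority (ascending = highest first):
Order: [(1, 7), (2, 6), (3, 6), (4, 10)]
Completion times:
  Priority 1, burst=7, C=7
  Priority 2, burst=6, C=13
  Priority 3, burst=6, C=19
  Priority 4, burst=10, C=29
Average turnaround = 68/4 = 17.0

17.0


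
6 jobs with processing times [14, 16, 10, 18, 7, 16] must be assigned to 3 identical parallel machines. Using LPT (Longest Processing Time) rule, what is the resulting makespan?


Sort jobs in decreasing order (LPT): [18, 16, 16, 14, 10, 7]
Assign each job to the least loaded machine:
  Machine 1: jobs [18, 7], load = 25
  Machine 2: jobs [16, 14], load = 30
  Machine 3: jobs [16, 10], load = 26
Makespan = max load = 30

30


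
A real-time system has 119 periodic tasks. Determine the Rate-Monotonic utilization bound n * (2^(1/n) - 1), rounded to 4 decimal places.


Compute 2^(1/119) = 1.0058417632
Subtract 1: 1.0058417632 - 1 = 0.0058417632
Multiply by n: 119 * 0.0058417632 = 0.6951698208
Round to 4 dp: 0.6952

0.6952


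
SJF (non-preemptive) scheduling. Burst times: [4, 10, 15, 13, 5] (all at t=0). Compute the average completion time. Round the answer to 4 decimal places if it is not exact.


SJF order (ascending): [4, 5, 10, 13, 15]
Completion times:
  Job 1: burst=4, C=4
  Job 2: burst=5, C=9
  Job 3: burst=10, C=19
  Job 4: burst=13, C=32
  Job 5: burst=15, C=47
Average completion = 111/5 = 22.2

22.2


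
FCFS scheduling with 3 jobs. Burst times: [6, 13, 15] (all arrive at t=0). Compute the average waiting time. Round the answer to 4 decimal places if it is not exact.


FCFS order (as given): [6, 13, 15]
Waiting times:
  Job 1: wait = 0
  Job 2: wait = 6
  Job 3: wait = 19
Sum of waiting times = 25
Average waiting time = 25/3 = 8.3333

8.3333


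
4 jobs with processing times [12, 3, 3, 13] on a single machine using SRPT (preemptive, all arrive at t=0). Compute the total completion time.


Since all jobs arrive at t=0, SRPT equals SPT ordering.
SPT order: [3, 3, 12, 13]
Completion times:
  Job 1: p=3, C=3
  Job 2: p=3, C=6
  Job 3: p=12, C=18
  Job 4: p=13, C=31
Total completion time = 3 + 6 + 18 + 31 = 58

58


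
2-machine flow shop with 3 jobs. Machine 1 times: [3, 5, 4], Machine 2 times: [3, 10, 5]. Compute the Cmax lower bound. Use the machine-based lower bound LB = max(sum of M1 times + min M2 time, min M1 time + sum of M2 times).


LB1 = sum(M1 times) + min(M2 times) = 12 + 3 = 15
LB2 = min(M1 times) + sum(M2 times) = 3 + 18 = 21
Lower bound = max(LB1, LB2) = max(15, 21) = 21

21


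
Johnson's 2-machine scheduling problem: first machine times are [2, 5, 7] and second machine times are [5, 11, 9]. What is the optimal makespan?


Apply Johnson's rule:
  Group 1 (a <= b): [(1, 2, 5), (2, 5, 11), (3, 7, 9)]
  Group 2 (a > b): []
Optimal job order: [1, 2, 3]
Schedule:
  Job 1: M1 done at 2, M2 done at 7
  Job 2: M1 done at 7, M2 done at 18
  Job 3: M1 done at 14, M2 done at 27
Makespan = 27

27


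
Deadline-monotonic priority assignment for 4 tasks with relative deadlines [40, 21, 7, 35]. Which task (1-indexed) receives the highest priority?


Sort tasks by relative deadline (ascending):
  Task 3: deadline = 7
  Task 2: deadline = 21
  Task 4: deadline = 35
  Task 1: deadline = 40
Priority order (highest first): [3, 2, 4, 1]
Highest priority task = 3

3


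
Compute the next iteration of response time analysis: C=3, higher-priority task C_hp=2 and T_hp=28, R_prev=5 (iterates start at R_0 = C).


R_next = C + ceil(R_prev / T_hp) * C_hp
ceil(5 / 28) = ceil(0.1786) = 1
Interference = 1 * 2 = 2
R_next = 3 + 2 = 5
R_next = R_prev, so the iteration has converged (response time = 5).

5


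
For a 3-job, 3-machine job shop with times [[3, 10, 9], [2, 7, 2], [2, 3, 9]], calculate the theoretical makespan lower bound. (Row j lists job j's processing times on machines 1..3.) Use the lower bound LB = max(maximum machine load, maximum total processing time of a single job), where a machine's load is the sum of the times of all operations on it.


Machine loads:
  Machine 1: 3 + 2 + 2 = 7
  Machine 2: 10 + 7 + 3 = 20
  Machine 3: 9 + 2 + 9 = 20
Max machine load = 20
Job totals:
  Job 1: 22
  Job 2: 11
  Job 3: 14
Max job total = 22
Lower bound = max(20, 22) = 22

22


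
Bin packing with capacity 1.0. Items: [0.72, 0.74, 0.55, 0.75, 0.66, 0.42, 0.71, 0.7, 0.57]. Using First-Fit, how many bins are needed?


Place items sequentially using First-Fit:
  Item 0.72 -> new Bin 1
  Item 0.74 -> new Bin 2
  Item 0.55 -> new Bin 3
  Item 0.75 -> new Bin 4
  Item 0.66 -> new Bin 5
  Item 0.42 -> Bin 3 (now 0.97)
  Item 0.71 -> new Bin 6
  Item 0.7 -> new Bin 7
  Item 0.57 -> new Bin 8
Total bins used = 8

8


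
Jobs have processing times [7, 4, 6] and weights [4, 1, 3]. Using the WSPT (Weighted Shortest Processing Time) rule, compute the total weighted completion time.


Compute p/w ratios and sort ascending (WSPT): [(7, 4), (6, 3), (4, 1)]
Compute weighted completion times:
  Job (p=7,w=4): C=7, w*C=4*7=28
  Job (p=6,w=3): C=13, w*C=3*13=39
  Job (p=4,w=1): C=17, w*C=1*17=17
Total weighted completion time = 84

84


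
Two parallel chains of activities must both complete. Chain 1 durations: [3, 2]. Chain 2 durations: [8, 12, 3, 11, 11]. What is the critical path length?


Path A total = 3 + 2 = 5
Path B total = 8 + 12 + 3 + 11 + 11 = 45
Critical path = longest path = max(5, 45) = 45

45


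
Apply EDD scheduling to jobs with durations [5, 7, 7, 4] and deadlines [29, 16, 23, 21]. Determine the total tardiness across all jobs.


Sort by due date (EDD order): [(7, 16), (4, 21), (7, 23), (5, 29)]
Compute completion times and tardiness:
  Job 1: p=7, d=16, C=7, tardiness=max(0,7-16)=0
  Job 2: p=4, d=21, C=11, tardiness=max(0,11-21)=0
  Job 3: p=7, d=23, C=18, tardiness=max(0,18-23)=0
  Job 4: p=5, d=29, C=23, tardiness=max(0,23-29)=0
Total tardiness = 0

0


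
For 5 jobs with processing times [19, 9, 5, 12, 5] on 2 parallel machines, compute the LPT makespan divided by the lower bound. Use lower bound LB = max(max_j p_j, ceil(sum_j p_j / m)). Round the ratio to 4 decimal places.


LPT order: [19, 12, 9, 5, 5]
Machine loads after assignment: [24, 26]
LPT makespan = 26
Lower bound = max(max_job, ceil(total/2)) = max(19, 25) = 25
Ratio = 26 / 25 = 1.04

1.04


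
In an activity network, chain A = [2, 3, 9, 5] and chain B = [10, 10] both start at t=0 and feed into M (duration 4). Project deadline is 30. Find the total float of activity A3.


Forward pass: ES(A3) = sum of predecessors on chain A = 5
EF = ES + duration = 5 + 9 = 14
Backward pass: LF(M) = deadline = 30; LS(M) = 30 - 4 = 26
LF(A3) = LS(M) - sum(successors on chain A) = 26 - 5 = 21
LS = LF - duration = 21 - 9 = 12
Total float = LS - ES = 12 - 5 = 7

7


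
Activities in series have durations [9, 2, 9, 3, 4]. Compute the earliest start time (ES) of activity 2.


Activity 2 starts after activities 1 through 1 complete.
Predecessor durations: [9]
ES = 9 = 9

9


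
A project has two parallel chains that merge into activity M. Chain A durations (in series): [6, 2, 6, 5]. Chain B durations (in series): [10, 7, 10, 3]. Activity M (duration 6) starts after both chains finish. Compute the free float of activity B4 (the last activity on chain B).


ES(B4) = sum of predecessors on chain B = 27
EF(B4) = ES + duration = 27 + 3 = 30
Successor of B4 is M. ES(M) = max(sum(A), sum(B)) = max(19, 30) = 30
Free float = ES(successor) - EF(current) = 30 - 30 = 0

0


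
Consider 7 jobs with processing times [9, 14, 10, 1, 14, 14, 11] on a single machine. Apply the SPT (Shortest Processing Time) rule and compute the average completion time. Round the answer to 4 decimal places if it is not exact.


Sort jobs by processing time (SPT order): [1, 9, 10, 11, 14, 14, 14]
Compute completion times sequentially:
  Job 1: processing = 1, completes at 1
  Job 2: processing = 9, completes at 10
  Job 3: processing = 10, completes at 20
  Job 4: processing = 11, completes at 31
  Job 5: processing = 14, completes at 45
  Job 6: processing = 14, completes at 59
  Job 7: processing = 14, completes at 73
Sum of completion times = 239
Average completion time = 239/7 = 34.1429

34.1429


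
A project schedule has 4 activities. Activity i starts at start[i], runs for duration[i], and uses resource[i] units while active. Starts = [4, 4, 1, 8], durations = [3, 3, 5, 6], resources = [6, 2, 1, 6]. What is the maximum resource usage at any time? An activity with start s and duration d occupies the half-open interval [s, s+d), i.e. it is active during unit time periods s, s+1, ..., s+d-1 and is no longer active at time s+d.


Each activity i is active on [start_i, start_i + duration_i).
Compute total resource usage per time slot:
  t=0: active resources = [], total = 0
  t=1: active resources = [1], total = 1
  t=2: active resources = [1], total = 1
  t=3: active resources = [1], total = 1
  t=4: active resources = [6, 2, 1], total = 9
  t=5: active resources = [6, 2, 1], total = 9
  t=6: active resources = [6, 2], total = 8
  t=7: active resources = [], total = 0
  t=8: active resources = [6], total = 6
  t=9: active resources = [6], total = 6
  t=10: active resources = [6], total = 6
  t=11: active resources = [6], total = 6
  t=12: active resources = [6], total = 6
  t=13: active resources = [6], total = 6
Peak resource demand = 9

9


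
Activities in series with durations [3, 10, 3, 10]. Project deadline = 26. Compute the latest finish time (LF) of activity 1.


LF(activity 1) = deadline - sum of successor durations
Successors: activities 2 through 4 with durations [10, 3, 10]
Sum of successor durations = 23
LF = 26 - 23 = 3

3


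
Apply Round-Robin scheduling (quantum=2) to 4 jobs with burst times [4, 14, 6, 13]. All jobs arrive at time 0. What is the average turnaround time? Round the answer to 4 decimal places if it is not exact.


Time quantum = 2
Execution trace:
  J1 runs 2 units, time = 2
  J2 runs 2 units, time = 4
  J3 runs 2 units, time = 6
  J4 runs 2 units, time = 8
  J1 runs 2 units, time = 10
  J2 runs 2 units, time = 12
  J3 runs 2 units, time = 14
  J4 runs 2 units, time = 16
  J2 runs 2 units, time = 18
  J3 runs 2 units, time = 20
  J4 runs 2 units, time = 22
  J2 runs 2 units, time = 24
  J4 runs 2 units, time = 26
  J2 runs 2 units, time = 28
  J4 runs 2 units, time = 30
  J2 runs 2 units, time = 32
  J4 runs 2 units, time = 34
  J2 runs 2 units, time = 36
  J4 runs 1 units, time = 37
Finish times: [10, 36, 20, 37]
Average turnaround = 103/4 = 25.75

25.75


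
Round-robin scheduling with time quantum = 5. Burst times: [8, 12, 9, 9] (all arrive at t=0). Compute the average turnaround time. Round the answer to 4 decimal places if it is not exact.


Time quantum = 5
Execution trace:
  J1 runs 5 units, time = 5
  J2 runs 5 units, time = 10
  J3 runs 5 units, time = 15
  J4 runs 5 units, time = 20
  J1 runs 3 units, time = 23
  J2 runs 5 units, time = 28
  J3 runs 4 units, time = 32
  J4 runs 4 units, time = 36
  J2 runs 2 units, time = 38
Finish times: [23, 38, 32, 36]
Average turnaround = 129/4 = 32.25

32.25


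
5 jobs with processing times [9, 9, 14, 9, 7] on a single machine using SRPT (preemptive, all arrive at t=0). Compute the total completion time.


Since all jobs arrive at t=0, SRPT equals SPT ordering.
SPT order: [7, 9, 9, 9, 14]
Completion times:
  Job 1: p=7, C=7
  Job 2: p=9, C=16
  Job 3: p=9, C=25
  Job 4: p=9, C=34
  Job 5: p=14, C=48
Total completion time = 7 + 16 + 25 + 34 + 48 = 130

130


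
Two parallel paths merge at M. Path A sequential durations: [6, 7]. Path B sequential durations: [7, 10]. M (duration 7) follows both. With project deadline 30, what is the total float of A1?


Forward pass: ES(A1) = sum of predecessors on chain A = 0
EF = ES + duration = 0 + 6 = 6
Backward pass: LF(M) = deadline = 30; LS(M) = 30 - 7 = 23
LF(A1) = LS(M) - sum(successors on chain A) = 23 - 7 = 16
LS = LF - duration = 16 - 6 = 10
Total float = LS - ES = 10 - 0 = 10

10


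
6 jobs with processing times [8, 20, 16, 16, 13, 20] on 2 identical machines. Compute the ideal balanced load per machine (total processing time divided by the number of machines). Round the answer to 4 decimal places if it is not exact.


Total processing time = 8 + 20 + 16 + 16 + 13 + 20 = 93
Number of machines = 2
Ideal balanced load = 93 / 2 = 46.5

46.5


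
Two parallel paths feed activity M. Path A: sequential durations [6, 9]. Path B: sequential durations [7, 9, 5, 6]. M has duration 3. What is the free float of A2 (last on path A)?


ES(A2) = sum of predecessors on chain A = 6
EF(A2) = ES + duration = 6 + 9 = 15
Successor of A2 is M. ES(M) = max(sum(A), sum(B)) = max(15, 27) = 27
Free float = ES(successor) - EF(current) = 27 - 15 = 12

12


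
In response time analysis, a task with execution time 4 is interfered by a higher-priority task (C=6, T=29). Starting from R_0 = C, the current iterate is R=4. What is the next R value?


R_next = C + ceil(R_prev / T_hp) * C_hp
ceil(4 / 29) = ceil(0.1379) = 1
Interference = 1 * 6 = 6
R_next = 4 + 6 = 10

10


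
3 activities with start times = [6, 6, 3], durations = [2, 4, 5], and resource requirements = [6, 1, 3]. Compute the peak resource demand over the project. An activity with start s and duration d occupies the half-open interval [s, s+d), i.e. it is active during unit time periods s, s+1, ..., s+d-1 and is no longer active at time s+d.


Each activity i is active on [start_i, start_i + duration_i).
Compute total resource usage per time slot:
  t=0: active resources = [], total = 0
  t=1: active resources = [], total = 0
  t=2: active resources = [], total = 0
  t=3: active resources = [3], total = 3
  t=4: active resources = [3], total = 3
  t=5: active resources = [3], total = 3
  t=6: active resources = [6, 1, 3], total = 10
  t=7: active resources = [6, 1, 3], total = 10
  t=8: active resources = [1], total = 1
  t=9: active resources = [1], total = 1
Peak resource demand = 10

10


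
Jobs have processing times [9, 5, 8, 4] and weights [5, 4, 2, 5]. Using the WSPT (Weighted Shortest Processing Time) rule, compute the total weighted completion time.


Compute p/w ratios and sort ascending (WSPT): [(4, 5), (5, 4), (9, 5), (8, 2)]
Compute weighted completion times:
  Job (p=4,w=5): C=4, w*C=5*4=20
  Job (p=5,w=4): C=9, w*C=4*9=36
  Job (p=9,w=5): C=18, w*C=5*18=90
  Job (p=8,w=2): C=26, w*C=2*26=52
Total weighted completion time = 198

198


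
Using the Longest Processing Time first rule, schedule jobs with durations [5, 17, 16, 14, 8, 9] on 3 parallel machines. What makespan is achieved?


Sort jobs in decreasing order (LPT): [17, 16, 14, 9, 8, 5]
Assign each job to the least loaded machine:
  Machine 1: jobs [17, 5], load = 22
  Machine 2: jobs [16, 8], load = 24
  Machine 3: jobs [14, 9], load = 23
Makespan = max load = 24

24


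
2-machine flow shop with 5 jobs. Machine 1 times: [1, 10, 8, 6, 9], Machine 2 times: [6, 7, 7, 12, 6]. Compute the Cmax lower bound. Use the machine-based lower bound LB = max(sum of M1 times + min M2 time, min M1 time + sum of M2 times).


LB1 = sum(M1 times) + min(M2 times) = 34 + 6 = 40
LB2 = min(M1 times) + sum(M2 times) = 1 + 38 = 39
Lower bound = max(LB1, LB2) = max(40, 39) = 40

40


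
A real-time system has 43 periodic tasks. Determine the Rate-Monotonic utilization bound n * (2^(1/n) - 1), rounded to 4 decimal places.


Compute 2^(1/43) = 1.0162503252
Subtract 1: 1.0162503252 - 1 = 0.0162503252
Multiply by n: 43 * 0.0162503252 = 0.6987639836
Round to 4 dp: 0.6988

0.6988


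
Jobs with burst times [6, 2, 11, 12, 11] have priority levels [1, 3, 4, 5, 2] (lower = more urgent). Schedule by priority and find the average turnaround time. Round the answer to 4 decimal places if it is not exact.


Sort by priority (ascending = highest first):
Order: [(1, 6), (2, 11), (3, 2), (4, 11), (5, 12)]
Completion times:
  Priority 1, burst=6, C=6
  Priority 2, burst=11, C=17
  Priority 3, burst=2, C=19
  Priority 4, burst=11, C=30
  Priority 5, burst=12, C=42
Average turnaround = 114/5 = 22.8

22.8


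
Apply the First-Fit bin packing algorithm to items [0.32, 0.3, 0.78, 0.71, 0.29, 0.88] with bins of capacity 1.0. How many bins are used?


Place items sequentially using First-Fit:
  Item 0.32 -> new Bin 1
  Item 0.3 -> Bin 1 (now 0.62)
  Item 0.78 -> new Bin 2
  Item 0.71 -> new Bin 3
  Item 0.29 -> Bin 1 (now 0.91)
  Item 0.88 -> new Bin 4
Total bins used = 4

4


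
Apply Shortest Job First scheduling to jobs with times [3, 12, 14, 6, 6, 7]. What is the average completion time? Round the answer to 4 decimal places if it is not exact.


SJF order (ascending): [3, 6, 6, 7, 12, 14]
Completion times:
  Job 1: burst=3, C=3
  Job 2: burst=6, C=9
  Job 3: burst=6, C=15
  Job 4: burst=7, C=22
  Job 5: burst=12, C=34
  Job 6: burst=14, C=48
Average completion = 131/6 = 21.8333

21.8333


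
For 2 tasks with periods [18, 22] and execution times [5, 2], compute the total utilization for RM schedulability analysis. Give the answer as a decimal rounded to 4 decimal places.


Compute individual utilizations (exact fractions):
  Task 1: C/T = 5/18 (approx. 0.2778)
  Task 2: C/T = 2/22 = 1/11 (approx. 0.0909)
Total utilization U = 5/18 + 1/11 = 73/198
Rounded to 4 decimal places: U = 0.3687
RM (Liu & Layland) bound for 2 tasks = 0.828427; compare with U = 73/198 (approx. 0.368687)
U <= bound, so schedulable by RM sufficient condition.

0.3687


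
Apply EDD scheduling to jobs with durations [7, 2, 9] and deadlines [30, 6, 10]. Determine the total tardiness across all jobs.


Sort by due date (EDD order): [(2, 6), (9, 10), (7, 30)]
Compute completion times and tardiness:
  Job 1: p=2, d=6, C=2, tardiness=max(0,2-6)=0
  Job 2: p=9, d=10, C=11, tardiness=max(0,11-10)=1
  Job 3: p=7, d=30, C=18, tardiness=max(0,18-30)=0
Total tardiness = 1

1
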